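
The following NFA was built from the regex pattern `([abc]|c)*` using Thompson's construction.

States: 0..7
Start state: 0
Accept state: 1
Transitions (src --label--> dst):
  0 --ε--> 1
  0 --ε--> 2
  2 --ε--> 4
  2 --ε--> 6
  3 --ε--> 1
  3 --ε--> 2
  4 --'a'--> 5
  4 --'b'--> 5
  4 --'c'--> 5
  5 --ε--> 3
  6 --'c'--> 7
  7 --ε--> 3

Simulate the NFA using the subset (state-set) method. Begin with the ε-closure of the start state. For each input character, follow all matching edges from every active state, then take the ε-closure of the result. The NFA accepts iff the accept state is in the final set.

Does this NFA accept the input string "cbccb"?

Answer: ACCEPT

Trace:
start: ε-closure({0}) = {0,1,2,4,6}
'c' @ 1: {1,2,3,4,5,6,7}  (accept∈set)
'b' @ 2: {1,2,3,4,5,6}  (accept∈set)
'c' @ 3: {1,2,3,4,5,6,7}  (accept∈set)
'c' @ 4: {1,2,3,4,5,6,7}  (accept∈set)
'b' @ 5: {1,2,3,4,5,6}  (accept∈set)
after full input: {1,2,3,4,5,6}  (accept=1 in)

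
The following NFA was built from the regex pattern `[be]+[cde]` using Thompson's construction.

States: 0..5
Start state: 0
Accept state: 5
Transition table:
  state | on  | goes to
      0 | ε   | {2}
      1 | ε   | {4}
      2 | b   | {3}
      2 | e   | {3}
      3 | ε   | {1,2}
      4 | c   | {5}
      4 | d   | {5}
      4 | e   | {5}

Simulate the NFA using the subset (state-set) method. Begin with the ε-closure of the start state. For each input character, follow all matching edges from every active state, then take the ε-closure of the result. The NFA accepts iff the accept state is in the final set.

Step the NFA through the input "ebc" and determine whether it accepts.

Answer: ACCEPT

Trace:
S₀ = ε-closure({0}) = {0,2}
'e' @ 1: {1,2,3,4}
'b' @ 2: {1,2,3,4}
'c' @ 3: {5}  [accepting]
after full input: {5}  (accept=5 in)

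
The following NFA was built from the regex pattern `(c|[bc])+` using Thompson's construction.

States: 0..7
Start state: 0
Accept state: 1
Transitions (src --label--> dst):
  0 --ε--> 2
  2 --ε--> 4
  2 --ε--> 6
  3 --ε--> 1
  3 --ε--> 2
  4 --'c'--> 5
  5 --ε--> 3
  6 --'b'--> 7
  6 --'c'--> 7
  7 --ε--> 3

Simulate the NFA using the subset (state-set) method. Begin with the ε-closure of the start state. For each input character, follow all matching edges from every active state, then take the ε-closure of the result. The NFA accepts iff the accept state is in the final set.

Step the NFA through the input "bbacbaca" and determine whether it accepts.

start: ε-closure({0}) = {0,2,4,6}
'b' @ 1: {1,2,3,4,6,7}  (accept∈set)
'b' @ 2: {1,2,3,4,6,7}  (accept∈set)
'a' @ 3: {}  — state set empty
rest 'cbaca' ignored (set empty)
after full input: {}  (accept=1 not in)

Answer: REJECT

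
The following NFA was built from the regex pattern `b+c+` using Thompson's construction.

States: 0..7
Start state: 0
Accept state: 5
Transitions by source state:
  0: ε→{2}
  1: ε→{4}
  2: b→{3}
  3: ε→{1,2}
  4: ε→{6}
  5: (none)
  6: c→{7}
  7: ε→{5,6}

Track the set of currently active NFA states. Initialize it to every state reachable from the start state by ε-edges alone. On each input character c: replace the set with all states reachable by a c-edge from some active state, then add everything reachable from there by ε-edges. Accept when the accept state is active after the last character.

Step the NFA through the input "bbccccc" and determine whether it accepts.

initial (ε-close {0}): {0,2}
'b' @ 1: {1,2,3,4,6}
'b' @ 2: {1,2,3,4,6}
'c' @ 3: {5,6,7}  (accept∈set)
'c' @ 4: {5,6,7}  (accept∈set)
'c' @ 5: {5,6,7}  (accept∈set)
'c' @ 6: {5,6,7}  (accept∈set)
'c' @ 7: {5,6,7}  (accept∈set)
after full input: {5,6,7}  (accept=5 in)

Answer: ACCEPT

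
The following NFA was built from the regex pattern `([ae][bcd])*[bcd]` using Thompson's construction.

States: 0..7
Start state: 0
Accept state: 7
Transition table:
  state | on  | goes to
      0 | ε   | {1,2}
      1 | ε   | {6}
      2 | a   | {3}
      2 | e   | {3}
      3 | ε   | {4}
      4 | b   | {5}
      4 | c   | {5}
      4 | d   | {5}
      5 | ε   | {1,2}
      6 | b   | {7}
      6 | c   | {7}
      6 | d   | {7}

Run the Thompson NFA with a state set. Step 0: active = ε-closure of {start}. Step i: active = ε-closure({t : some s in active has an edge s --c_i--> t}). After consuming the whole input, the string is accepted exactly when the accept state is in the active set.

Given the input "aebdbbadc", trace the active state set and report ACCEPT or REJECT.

Answer: REJECT

Steps:
S₀ = ε-closure({0}) = {0,1,2,6}
'a' @ 1: {3,4}
'e' @ 2: {}  — dead — no transitions
rest 'bdbbadc' ignored (set empty)
end set {} — state 7 not in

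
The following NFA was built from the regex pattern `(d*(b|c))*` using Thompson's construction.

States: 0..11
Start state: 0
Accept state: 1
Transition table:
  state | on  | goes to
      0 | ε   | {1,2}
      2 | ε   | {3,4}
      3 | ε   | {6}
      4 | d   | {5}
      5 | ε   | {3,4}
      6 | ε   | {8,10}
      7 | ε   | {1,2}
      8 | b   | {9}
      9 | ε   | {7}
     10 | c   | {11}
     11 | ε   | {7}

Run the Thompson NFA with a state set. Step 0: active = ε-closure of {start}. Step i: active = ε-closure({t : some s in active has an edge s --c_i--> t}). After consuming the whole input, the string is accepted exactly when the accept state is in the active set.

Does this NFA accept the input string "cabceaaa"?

initial (ε-close {0}): {0,1,2,3,4,6,8,10}
'c' @ 1: {1,2,3,4,6,7,8,10,11}  (accept∈set)
'a' @ 2: {}  — dead — no transitions
rest 'bceaaa' ignored (set empty)
end set {} — state 1 not in

Answer: REJECT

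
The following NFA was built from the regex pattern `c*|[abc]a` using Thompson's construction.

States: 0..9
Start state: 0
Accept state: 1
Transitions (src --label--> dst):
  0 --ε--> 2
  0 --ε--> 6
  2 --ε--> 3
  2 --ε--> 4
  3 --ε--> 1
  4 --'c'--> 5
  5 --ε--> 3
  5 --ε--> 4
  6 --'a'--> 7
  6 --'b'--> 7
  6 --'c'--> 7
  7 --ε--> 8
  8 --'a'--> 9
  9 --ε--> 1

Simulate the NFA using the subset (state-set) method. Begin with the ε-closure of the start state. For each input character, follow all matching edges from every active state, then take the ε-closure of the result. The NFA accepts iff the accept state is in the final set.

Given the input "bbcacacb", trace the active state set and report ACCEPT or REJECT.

S₀ = ε-closure({0}) = {0,1,2,3,4,6}
'b' @ 1: {7,8}
'b' @ 2: {}  — dead — no transitions
rest 'cacacb' ignored (set empty)
end set {} — state 1 not in

Answer: REJECT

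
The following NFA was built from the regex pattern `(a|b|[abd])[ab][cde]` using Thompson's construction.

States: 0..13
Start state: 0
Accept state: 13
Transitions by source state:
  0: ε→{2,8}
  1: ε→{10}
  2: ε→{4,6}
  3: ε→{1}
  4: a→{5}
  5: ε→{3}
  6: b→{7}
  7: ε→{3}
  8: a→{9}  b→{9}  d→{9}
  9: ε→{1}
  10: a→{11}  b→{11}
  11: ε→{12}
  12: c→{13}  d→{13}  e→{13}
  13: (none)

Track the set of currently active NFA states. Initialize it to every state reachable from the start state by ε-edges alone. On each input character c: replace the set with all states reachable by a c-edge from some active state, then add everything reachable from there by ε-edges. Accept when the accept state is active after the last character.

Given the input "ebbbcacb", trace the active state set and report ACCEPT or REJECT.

initial (ε-close {0}): {0,2,4,6,8}
'e' @ 1: {}  — no active states
rest 'bbbcacb' ignored (set empty)
end set {} — state 13 not in

Answer: REJECT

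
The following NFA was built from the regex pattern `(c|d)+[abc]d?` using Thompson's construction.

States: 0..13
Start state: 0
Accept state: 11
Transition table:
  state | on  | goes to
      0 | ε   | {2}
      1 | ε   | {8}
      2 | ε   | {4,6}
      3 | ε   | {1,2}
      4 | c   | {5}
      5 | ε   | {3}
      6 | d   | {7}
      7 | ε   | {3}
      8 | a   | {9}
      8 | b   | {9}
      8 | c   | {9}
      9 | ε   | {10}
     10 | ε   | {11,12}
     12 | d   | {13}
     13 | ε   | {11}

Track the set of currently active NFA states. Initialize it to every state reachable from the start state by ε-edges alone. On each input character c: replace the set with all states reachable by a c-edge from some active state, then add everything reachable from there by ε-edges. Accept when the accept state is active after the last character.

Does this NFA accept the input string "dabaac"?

initial (ε-close {0}): {0,2,4,6}
'd' @ 1: {1,2,3,4,6,7,8}
'a' @ 2: {9,10,11,12}  ✓accept
'b' @ 3: {}  — state set empty
rest 'aac' ignored (set empty)
after full input: {}  (accept=11 not in)

Answer: REJECT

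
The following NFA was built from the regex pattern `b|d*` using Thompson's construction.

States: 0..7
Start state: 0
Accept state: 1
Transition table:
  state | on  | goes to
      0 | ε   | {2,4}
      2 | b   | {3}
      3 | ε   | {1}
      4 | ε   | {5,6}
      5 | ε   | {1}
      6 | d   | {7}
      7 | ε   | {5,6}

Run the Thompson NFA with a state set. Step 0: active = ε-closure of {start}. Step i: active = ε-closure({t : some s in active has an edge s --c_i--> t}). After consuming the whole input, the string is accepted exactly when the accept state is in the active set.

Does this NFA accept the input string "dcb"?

initial (ε-close {0}): {0,1,2,4,5,6}
'd' @ 1: {1,5,6,7}  (accept∈set)
'c' @ 2: {}  — dead — no transitions
rest 'b' ignored (set empty)
end set {} — state 1 not in

Answer: REJECT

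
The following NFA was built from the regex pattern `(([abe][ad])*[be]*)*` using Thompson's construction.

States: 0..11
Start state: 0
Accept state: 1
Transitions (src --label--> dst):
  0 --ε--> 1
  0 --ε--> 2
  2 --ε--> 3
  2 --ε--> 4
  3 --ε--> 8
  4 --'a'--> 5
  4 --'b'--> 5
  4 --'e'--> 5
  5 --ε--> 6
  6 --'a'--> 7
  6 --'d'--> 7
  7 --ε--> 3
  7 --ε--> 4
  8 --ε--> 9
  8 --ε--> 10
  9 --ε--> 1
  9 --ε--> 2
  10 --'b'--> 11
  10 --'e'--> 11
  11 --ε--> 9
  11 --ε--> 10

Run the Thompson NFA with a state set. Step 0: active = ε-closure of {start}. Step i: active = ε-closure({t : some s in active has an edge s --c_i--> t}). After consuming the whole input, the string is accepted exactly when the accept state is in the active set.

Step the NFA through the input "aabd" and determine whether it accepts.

initial (ε-close {0}): {0,1,2,3,4,8,9,10}
'a' @ 1: {5,6}
'a' @ 2: {1,2,3,4,7,8,9,10}  (accept∈set)
'b' @ 3: {1,2,3,4,5,6,8,9,10,11}  (accept∈set)
'd' @ 4: {1,2,3,4,7,8,9,10}  (accept∈set)
after full input: {1,2,3,4,7,8,9,10}  (accept=1 in)

Answer: ACCEPT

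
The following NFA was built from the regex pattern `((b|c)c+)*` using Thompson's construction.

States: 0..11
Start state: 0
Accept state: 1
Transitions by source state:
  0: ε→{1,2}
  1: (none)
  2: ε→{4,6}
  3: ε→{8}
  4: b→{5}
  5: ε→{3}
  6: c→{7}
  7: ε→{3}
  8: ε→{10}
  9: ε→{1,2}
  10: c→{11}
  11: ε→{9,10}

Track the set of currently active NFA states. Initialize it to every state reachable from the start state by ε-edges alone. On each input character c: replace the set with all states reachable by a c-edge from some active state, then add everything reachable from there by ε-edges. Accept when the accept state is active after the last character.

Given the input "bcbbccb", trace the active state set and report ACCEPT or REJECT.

S₀ = ε-closure({0}) = {0,1,2,4,6}
'b' @ 1: {3,5,8,10}
'c' @ 2: {1,2,4,6,9,10,11}  (accept∈set)
'b' @ 3: {3,5,8,10}
'b' @ 4: {}  — dead — no transitions
rest 'ccb' ignored (set empty)
final: {}; accept 1 not in set

Answer: REJECT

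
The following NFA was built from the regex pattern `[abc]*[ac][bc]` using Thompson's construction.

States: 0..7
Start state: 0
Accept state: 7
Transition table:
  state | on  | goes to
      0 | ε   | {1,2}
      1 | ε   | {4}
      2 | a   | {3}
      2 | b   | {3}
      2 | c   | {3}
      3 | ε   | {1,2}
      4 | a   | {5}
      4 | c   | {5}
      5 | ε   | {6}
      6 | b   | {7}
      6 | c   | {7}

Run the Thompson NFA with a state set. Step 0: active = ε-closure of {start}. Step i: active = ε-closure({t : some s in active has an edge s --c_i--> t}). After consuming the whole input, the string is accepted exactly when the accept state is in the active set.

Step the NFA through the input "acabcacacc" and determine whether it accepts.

Answer: ACCEPT

Trace:
start: ε-closure({0}) = {0,1,2,4}
'a' @ 1: {1,2,3,4,5,6}
'c' @ 2: {1,2,3,4,5,6,7}  ✓accept
'a' @ 3: {1,2,3,4,5,6}
'b' @ 4: {1,2,3,4,7}  ✓accept
'c' @ 5: {1,2,3,4,5,6}
'a' @ 6: {1,2,3,4,5,6}
'c' @ 7: {1,2,3,4,5,6,7}  ✓accept
'a' @ 8: {1,2,3,4,5,6}
'c' @ 9: {1,2,3,4,5,6,7}  ✓accept
'c' @ 10: {1,2,3,4,5,6,7}  ✓accept
final: {1,2,3,4,5,6,7}; accept 7 in set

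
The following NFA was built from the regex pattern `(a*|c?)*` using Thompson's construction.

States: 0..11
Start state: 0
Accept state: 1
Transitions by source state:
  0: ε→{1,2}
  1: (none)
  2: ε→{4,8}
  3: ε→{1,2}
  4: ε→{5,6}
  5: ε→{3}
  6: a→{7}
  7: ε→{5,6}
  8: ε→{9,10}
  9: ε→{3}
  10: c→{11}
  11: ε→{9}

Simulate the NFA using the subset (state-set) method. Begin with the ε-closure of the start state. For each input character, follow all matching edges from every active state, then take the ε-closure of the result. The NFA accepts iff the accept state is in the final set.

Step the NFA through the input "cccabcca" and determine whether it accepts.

Answer: REJECT

Trace:
S₀ = ε-closure({0}) = {0,1,2,3,4,5,6,8,9,10}
'c' @ 1: {1,2,3,4,5,6,8,9,10,11}  (accept∈set)
'c' @ 2: {1,2,3,4,5,6,8,9,10,11}  (accept∈set)
'c' @ 3: {1,2,3,4,5,6,8,9,10,11}  (accept∈set)
'a' @ 4: {1,2,3,4,5,6,7,8,9,10}  (accept∈set)
'b' @ 5: {}  — no active states
rest 'cca' ignored (set empty)
end set {} — state 1 not in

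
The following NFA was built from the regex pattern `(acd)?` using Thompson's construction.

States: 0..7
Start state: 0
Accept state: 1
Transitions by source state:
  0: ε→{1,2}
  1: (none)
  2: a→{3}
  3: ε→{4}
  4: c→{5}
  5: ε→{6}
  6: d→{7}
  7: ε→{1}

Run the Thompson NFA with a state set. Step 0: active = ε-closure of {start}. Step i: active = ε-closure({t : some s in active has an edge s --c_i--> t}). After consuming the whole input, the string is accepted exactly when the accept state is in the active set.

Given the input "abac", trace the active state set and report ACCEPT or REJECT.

start: ε-closure({0}) = {0,1,2}
'a' @ 1: {3,4}
'b' @ 2: {}  — no active states
rest 'ac' ignored (set empty)
final: {}; accept 1 not in set

Answer: REJECT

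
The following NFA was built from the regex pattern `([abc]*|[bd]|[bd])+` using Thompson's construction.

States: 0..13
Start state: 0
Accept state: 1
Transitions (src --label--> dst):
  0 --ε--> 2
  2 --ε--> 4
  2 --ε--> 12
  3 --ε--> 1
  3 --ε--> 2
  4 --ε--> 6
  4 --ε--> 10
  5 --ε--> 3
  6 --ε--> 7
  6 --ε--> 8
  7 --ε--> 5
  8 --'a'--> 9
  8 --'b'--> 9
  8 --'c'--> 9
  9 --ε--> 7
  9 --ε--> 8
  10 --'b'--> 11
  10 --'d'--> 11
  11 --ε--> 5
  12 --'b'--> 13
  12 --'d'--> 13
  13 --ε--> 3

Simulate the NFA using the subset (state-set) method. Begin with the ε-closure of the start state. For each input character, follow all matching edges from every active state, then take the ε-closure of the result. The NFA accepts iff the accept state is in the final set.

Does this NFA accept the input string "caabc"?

initial (ε-close {0}): {0,1,2,3,4,5,6,7,8,10,12}
'c' @ 1: {1,2,3,4,5,6,7,8,9,10,12}  [accepting]
'a' @ 2: {1,2,3,4,5,6,7,8,9,10,12}  [accepting]
'a' @ 3: {1,2,3,4,5,6,7,8,9,10,12}  [accepting]
'b' @ 4: {1,2,3,4,5,6,7,8,9,10,11,12,13}  [accepting]
'c' @ 5: {1,2,3,4,5,6,7,8,9,10,12}  [accepting]
final: {1,2,3,4,5,6,7,8,9,10,12}; accept 1 in set

Answer: ACCEPT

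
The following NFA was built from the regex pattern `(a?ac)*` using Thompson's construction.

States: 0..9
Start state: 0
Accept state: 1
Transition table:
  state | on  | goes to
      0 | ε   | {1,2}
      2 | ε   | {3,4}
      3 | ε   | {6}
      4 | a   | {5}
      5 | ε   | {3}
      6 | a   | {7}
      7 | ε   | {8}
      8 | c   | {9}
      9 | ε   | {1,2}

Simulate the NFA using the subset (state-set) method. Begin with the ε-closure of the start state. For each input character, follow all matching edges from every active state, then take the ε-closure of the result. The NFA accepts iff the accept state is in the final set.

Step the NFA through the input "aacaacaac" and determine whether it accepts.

S₀ = ε-closure({0}) = {0,1,2,3,4,6}
'a' @ 1: {3,5,6,7,8}
'a' @ 2: {7,8}
'c' @ 3: {1,2,3,4,6,9}  ✓accept
'a' @ 4: {3,5,6,7,8}
'a' @ 5: {7,8}
'c' @ 6: {1,2,3,4,6,9}  ✓accept
'a' @ 7: {3,5,6,7,8}
'a' @ 8: {7,8}
'c' @ 9: {1,2,3,4,6,9}  ✓accept
end set {1,2,3,4,6,9} — state 1 in

Answer: ACCEPT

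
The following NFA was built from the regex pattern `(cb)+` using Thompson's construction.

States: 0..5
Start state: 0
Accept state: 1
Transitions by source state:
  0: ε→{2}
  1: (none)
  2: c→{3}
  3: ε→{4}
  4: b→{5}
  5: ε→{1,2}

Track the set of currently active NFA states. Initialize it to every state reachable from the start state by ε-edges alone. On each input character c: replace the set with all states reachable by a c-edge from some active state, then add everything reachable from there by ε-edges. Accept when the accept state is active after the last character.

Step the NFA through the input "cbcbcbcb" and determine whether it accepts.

Answer: ACCEPT

Steps:
initial (ε-close {0}): {0,2}
'c' @ 1: {3,4}
'b' @ 2: {1,2,5}  (accept∈set)
'c' @ 3: {3,4}
'b' @ 4: {1,2,5}  (accept∈set)
'c' @ 5: {3,4}
'b' @ 6: {1,2,5}  (accept∈set)
'c' @ 7: {3,4}
'b' @ 8: {1,2,5}  (accept∈set)
after full input: {1,2,5}  (accept=1 in)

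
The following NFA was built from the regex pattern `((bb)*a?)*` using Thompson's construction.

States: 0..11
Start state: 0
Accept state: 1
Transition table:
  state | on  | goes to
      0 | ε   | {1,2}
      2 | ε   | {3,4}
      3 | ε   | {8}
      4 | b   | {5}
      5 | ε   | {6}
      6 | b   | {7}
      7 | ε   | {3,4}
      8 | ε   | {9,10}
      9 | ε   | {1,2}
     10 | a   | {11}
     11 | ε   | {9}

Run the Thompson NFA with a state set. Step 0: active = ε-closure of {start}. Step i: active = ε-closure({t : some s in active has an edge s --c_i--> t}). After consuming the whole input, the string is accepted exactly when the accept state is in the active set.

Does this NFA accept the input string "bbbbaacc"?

initial (ε-close {0}): {0,1,2,3,4,8,9,10}
'b' @ 1: {5,6}
'b' @ 2: {1,2,3,4,7,8,9,10}  [accepting]
'b' @ 3: {5,6}
'b' @ 4: {1,2,3,4,7,8,9,10}  [accepting]
'a' @ 5: {1,2,3,4,8,9,10,11}  [accepting]
'a' @ 6: {1,2,3,4,8,9,10,11}  [accepting]
'c' @ 7: {}  — no active states
rest 'c' ignored (set empty)
end set {} — state 1 not in

Answer: REJECT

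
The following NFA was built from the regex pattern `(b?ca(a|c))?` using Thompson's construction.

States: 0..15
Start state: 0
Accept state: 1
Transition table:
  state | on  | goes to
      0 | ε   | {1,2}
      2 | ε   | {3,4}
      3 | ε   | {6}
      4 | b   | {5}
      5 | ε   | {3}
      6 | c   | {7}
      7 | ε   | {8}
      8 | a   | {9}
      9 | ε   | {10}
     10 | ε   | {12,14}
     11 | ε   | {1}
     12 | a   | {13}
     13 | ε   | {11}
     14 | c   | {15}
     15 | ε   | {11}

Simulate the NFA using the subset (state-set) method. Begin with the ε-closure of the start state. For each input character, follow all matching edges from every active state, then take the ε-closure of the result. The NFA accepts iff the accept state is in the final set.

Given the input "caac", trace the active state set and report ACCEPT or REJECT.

Answer: REJECT

Trace:
S₀ = ε-closure({0}) = {0,1,2,3,4,6}
'c' @ 1: {7,8}
'a' @ 2: {9,10,12,14}
'a' @ 3: {1,11,13}  [accepting]
'c' @ 4: {}  — dead — no transitions
final: {}; accept 1 not in set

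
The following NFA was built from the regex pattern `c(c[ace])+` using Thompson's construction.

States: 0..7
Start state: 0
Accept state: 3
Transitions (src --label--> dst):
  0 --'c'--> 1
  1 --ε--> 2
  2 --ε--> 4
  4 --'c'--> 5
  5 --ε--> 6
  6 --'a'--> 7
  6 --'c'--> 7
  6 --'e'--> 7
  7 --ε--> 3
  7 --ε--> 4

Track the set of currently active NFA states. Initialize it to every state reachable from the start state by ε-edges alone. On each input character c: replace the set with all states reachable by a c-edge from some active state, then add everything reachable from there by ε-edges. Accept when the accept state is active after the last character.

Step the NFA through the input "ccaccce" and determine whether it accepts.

initial (ε-close {0}): {0}
'c' @ 1: {1,2,4}
'c' @ 2: {5,6}
'a' @ 3: {3,4,7}  ✓accept
'c' @ 4: {5,6}
'c' @ 5: {3,4,7}  ✓accept
'c' @ 6: {5,6}
'e' @ 7: {3,4,7}  ✓accept
final: {3,4,7}; accept 3 in set

Answer: ACCEPT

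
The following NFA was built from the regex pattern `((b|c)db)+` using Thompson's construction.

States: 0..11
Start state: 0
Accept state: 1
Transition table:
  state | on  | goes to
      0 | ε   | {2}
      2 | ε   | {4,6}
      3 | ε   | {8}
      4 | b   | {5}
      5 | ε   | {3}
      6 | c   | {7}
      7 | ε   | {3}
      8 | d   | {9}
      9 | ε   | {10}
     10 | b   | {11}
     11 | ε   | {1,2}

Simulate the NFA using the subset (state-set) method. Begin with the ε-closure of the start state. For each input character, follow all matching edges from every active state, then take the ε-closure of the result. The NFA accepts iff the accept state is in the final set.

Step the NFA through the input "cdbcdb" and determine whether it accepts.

S₀ = ε-closure({0}) = {0,2,4,6}
'c' @ 1: {3,7,8}
'd' @ 2: {9,10}
'b' @ 3: {1,2,4,6,11}  [accepting]
'c' @ 4: {3,7,8}
'd' @ 5: {9,10}
'b' @ 6: {1,2,4,6,11}  [accepting]
end set {1,2,4,6,11} — state 1 in

Answer: ACCEPT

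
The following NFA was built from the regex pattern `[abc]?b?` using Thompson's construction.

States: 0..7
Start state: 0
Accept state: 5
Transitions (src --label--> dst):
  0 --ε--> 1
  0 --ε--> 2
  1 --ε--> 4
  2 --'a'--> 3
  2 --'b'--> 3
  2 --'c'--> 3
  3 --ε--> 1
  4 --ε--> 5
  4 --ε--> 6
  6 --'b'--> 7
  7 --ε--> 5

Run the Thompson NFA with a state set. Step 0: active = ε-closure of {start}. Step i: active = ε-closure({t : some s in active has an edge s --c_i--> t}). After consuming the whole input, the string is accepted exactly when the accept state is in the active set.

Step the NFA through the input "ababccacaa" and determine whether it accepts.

S₀ = ε-closure({0}) = {0,1,2,4,5,6}
'a' @ 1: {1,3,4,5,6}  (accept∈set)
'b' @ 2: {5,7}  (accept∈set)
'a' @ 3: {}  — no active states
rest 'bccacaa' ignored (set empty)
after full input: {}  (accept=5 not in)

Answer: REJECT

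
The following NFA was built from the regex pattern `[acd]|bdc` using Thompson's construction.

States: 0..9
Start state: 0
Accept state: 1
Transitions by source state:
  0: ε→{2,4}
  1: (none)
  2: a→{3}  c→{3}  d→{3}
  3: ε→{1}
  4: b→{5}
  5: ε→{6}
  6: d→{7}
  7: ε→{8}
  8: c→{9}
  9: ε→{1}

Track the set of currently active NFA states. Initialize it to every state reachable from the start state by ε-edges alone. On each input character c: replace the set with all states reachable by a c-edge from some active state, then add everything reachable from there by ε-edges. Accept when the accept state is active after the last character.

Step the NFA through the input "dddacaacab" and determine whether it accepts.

initial (ε-close {0}): {0,2,4}
'd' @ 1: {1,3}  (accept∈set)
'd' @ 2: {}  — dead — no transitions
rest 'dacaacab' ignored (set empty)
after full input: {}  (accept=1 not in)

Answer: REJECT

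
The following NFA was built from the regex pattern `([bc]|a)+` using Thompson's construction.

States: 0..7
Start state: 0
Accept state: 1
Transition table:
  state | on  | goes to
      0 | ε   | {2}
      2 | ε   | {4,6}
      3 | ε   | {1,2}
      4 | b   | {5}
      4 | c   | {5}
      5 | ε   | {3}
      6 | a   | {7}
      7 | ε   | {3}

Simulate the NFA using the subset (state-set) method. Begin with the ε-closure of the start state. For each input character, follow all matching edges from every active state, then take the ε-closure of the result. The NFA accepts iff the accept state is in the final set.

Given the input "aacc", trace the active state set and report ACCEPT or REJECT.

initial (ε-close {0}): {0,2,4,6}
'a' @ 1: {1,2,3,4,6,7}  (accept∈set)
'a' @ 2: {1,2,3,4,6,7}  (accept∈set)
'c' @ 3: {1,2,3,4,5,6}  (accept∈set)
'c' @ 4: {1,2,3,4,5,6}  (accept∈set)
after full input: {1,2,3,4,5,6}  (accept=1 in)

Answer: ACCEPT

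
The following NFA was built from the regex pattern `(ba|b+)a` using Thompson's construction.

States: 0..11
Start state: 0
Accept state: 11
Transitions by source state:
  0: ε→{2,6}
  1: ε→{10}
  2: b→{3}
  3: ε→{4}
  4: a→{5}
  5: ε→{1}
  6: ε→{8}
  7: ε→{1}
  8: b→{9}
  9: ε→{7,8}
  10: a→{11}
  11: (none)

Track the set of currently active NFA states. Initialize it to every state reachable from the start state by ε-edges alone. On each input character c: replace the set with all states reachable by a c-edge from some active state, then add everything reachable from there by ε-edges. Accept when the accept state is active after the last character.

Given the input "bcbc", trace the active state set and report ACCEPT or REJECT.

Answer: REJECT

Derivation:
S₀ = ε-closure({0}) = {0,2,6,8}
'b' @ 1: {1,3,4,7,8,9,10}
'c' @ 2: {}  — no active states
rest 'bc' ignored (set empty)
final: {}; accept 11 not in set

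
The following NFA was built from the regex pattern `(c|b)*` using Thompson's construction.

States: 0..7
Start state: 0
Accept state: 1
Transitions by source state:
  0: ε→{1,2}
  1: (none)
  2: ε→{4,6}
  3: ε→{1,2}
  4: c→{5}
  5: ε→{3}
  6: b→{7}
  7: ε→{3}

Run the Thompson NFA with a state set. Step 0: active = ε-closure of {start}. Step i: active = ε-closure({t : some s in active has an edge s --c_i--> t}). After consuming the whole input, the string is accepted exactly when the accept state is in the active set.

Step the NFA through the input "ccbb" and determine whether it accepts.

Answer: ACCEPT

Derivation:
start: ε-closure({0}) = {0,1,2,4,6}
'c' @ 1: {1,2,3,4,5,6}  ✓accept
'c' @ 2: {1,2,3,4,5,6}  ✓accept
'b' @ 3: {1,2,3,4,6,7}  ✓accept
'b' @ 4: {1,2,3,4,6,7}  ✓accept
end set {1,2,3,4,6,7} — state 1 in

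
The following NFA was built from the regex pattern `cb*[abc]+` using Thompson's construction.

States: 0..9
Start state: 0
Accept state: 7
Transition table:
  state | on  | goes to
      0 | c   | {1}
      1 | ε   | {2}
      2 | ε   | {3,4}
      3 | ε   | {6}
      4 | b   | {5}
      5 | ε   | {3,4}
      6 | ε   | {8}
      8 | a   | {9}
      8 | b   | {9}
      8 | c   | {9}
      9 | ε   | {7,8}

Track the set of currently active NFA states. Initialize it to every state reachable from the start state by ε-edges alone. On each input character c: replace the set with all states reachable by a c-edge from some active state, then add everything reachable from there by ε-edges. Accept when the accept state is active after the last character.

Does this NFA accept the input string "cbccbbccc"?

Answer: ACCEPT

Derivation:
initial (ε-close {0}): {0}
'c' @ 1: {1,2,3,4,6,8}
'b' @ 2: {3,4,5,6,7,8,9}  (accept∈set)
'c' @ 3: {7,8,9}  (accept∈set)
'c' @ 4: {7,8,9}  (accept∈set)
'b' @ 5: {7,8,9}  (accept∈set)
'b' @ 6: {7,8,9}  (accept∈set)
'c' @ 7: {7,8,9}  (accept∈set)
'c' @ 8: {7,8,9}  (accept∈set)
'c' @ 9: {7,8,9}  (accept∈set)
end set {7,8,9} — state 7 in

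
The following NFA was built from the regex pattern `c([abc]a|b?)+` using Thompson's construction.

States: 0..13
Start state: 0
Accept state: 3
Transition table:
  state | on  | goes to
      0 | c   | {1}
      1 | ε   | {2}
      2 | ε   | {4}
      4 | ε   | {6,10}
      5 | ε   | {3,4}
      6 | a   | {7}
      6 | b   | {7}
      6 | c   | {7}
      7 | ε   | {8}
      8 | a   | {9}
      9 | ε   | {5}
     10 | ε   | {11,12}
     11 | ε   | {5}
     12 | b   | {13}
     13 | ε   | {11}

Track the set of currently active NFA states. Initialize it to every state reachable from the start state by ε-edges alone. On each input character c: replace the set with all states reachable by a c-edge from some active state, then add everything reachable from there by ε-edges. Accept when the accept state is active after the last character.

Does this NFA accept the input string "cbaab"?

initial (ε-close {0}): {0}
'c' @ 1: {1,2,3,4,5,6,10,11,12}  [accepting]
'b' @ 2: {3,4,5,6,7,8,10,11,12,13}  [accepting]
'a' @ 3: {3,4,5,6,7,8,9,10,11,12}  [accepting]
'a' @ 4: {3,4,5,6,7,8,9,10,11,12}  [accepting]
'b' @ 5: {3,4,5,6,7,8,10,11,12,13}  [accepting]
final: {3,4,5,6,7,8,10,11,12,13}; accept 3 in set

Answer: ACCEPT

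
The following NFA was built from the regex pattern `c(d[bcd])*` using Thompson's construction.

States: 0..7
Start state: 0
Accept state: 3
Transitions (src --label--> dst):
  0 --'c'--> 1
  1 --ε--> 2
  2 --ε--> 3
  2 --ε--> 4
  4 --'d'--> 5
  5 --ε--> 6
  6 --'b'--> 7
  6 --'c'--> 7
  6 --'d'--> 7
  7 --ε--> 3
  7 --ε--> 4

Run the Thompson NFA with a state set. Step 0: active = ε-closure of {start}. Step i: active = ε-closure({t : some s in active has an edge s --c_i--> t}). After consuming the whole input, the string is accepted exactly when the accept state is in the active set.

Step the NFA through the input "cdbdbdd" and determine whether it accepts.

Answer: ACCEPT

Derivation:
initial (ε-close {0}): {0}
'c' @ 1: {1,2,3,4}  ✓accept
'd' @ 2: {5,6}
'b' @ 3: {3,4,7}  ✓accept
'd' @ 4: {5,6}
'b' @ 5: {3,4,7}  ✓accept
'd' @ 6: {5,6}
'd' @ 7: {3,4,7}  ✓accept
after full input: {3,4,7}  (accept=3 in)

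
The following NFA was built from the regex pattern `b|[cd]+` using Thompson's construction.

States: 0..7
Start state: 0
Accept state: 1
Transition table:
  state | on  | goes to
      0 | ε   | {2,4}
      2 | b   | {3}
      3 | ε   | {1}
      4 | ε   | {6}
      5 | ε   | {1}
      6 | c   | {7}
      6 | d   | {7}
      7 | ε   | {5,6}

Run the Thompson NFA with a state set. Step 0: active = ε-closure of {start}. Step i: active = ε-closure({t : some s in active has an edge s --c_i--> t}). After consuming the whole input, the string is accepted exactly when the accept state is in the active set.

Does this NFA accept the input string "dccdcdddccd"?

Answer: ACCEPT

Trace:
start: ε-closure({0}) = {0,2,4,6}
'd' @ 1: {1,5,6,7}  (accept∈set)
'c' @ 2: {1,5,6,7}  (accept∈set)
'c' @ 3: {1,5,6,7}  (accept∈set)
'd' @ 4: {1,5,6,7}  (accept∈set)
'c' @ 5: {1,5,6,7}  (accept∈set)
'd' @ 6: {1,5,6,7}  (accept∈set)
'd' @ 7: {1,5,6,7}  (accept∈set)
'd' @ 8: {1,5,6,7}  (accept∈set)
'c' @ 9: {1,5,6,7}  (accept∈set)
'c' @ 10: {1,5,6,7}  (accept∈set)
'd' @ 11: {1,5,6,7}  (accept∈set)
after full input: {1,5,6,7}  (accept=1 in)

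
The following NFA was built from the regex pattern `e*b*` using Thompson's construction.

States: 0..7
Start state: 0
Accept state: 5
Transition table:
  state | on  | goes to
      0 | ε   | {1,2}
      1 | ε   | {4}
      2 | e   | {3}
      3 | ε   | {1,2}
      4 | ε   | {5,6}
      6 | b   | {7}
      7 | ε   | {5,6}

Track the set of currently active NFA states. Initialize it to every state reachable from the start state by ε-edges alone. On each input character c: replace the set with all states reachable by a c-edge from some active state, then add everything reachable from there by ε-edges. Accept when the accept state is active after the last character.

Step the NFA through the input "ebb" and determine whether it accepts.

Answer: ACCEPT

Steps:
S₀ = ε-closure({0}) = {0,1,2,4,5,6}
'e' @ 1: {1,2,3,4,5,6}  (accept∈set)
'b' @ 2: {5,6,7}  (accept∈set)
'b' @ 3: {5,6,7}  (accept∈set)
final: {5,6,7}; accept 5 in set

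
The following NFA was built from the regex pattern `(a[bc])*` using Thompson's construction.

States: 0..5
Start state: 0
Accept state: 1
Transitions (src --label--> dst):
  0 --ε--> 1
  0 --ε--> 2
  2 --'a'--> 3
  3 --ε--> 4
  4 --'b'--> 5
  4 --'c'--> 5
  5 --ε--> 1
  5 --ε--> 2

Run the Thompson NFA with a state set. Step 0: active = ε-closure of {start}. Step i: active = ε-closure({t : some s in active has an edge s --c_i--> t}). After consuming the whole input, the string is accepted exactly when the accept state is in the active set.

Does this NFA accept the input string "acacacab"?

Answer: ACCEPT

Derivation:
S₀ = ε-closure({0}) = {0,1,2}
'a' @ 1: {3,4}
'c' @ 2: {1,2,5}  (accept∈set)
'a' @ 3: {3,4}
'c' @ 4: {1,2,5}  (accept∈set)
'a' @ 5: {3,4}
'c' @ 6: {1,2,5}  (accept∈set)
'a' @ 7: {3,4}
'b' @ 8: {1,2,5}  (accept∈set)
final: {1,2,5}; accept 1 in set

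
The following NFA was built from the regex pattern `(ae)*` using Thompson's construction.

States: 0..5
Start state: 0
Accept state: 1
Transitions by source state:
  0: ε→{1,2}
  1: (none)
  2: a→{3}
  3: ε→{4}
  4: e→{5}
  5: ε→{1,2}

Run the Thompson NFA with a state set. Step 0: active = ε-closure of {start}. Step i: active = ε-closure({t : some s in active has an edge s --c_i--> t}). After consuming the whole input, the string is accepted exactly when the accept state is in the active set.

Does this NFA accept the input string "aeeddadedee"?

Answer: REJECT

Derivation:
start: ε-closure({0}) = {0,1,2}
'a' @ 1: {3,4}
'e' @ 2: {1,2,5}  ✓accept
'e' @ 3: {}  — no active states
rest 'ddadedee' ignored (set empty)
after full input: {}  (accept=1 not in)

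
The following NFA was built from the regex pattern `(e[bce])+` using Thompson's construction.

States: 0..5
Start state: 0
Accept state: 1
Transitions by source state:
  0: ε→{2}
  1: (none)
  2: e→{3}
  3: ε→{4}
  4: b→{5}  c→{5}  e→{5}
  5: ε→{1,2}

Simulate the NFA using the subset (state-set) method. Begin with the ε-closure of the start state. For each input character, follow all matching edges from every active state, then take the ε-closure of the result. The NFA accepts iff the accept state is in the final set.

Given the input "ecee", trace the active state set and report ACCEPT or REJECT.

Answer: ACCEPT

Derivation:
S₀ = ε-closure({0}) = {0,2}
'e' @ 1: {3,4}
'c' @ 2: {1,2,5}  ✓accept
'e' @ 3: {3,4}
'e' @ 4: {1,2,5}  ✓accept
end set {1,2,5} — state 1 in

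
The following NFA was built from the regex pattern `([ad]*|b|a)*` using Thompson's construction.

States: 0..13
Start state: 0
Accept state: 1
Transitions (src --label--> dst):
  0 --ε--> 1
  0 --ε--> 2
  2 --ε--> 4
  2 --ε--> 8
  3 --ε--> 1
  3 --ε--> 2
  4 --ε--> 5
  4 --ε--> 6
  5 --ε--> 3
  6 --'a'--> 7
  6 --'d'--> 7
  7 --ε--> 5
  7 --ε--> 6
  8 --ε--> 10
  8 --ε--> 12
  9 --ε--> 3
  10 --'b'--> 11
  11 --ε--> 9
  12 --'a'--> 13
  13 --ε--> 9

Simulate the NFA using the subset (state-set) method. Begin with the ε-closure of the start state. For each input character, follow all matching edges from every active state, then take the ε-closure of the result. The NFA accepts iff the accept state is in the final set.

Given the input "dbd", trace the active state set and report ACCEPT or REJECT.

initial (ε-close {0}): {0,1,2,3,4,5,6,8,10,12}
'd' @ 1: {1,2,3,4,5,6,7,8,10,12}  ✓accept
'b' @ 2: {1,2,3,4,5,6,8,9,10,11,12}  ✓accept
'd' @ 3: {1,2,3,4,5,6,7,8,10,12}  ✓accept
final: {1,2,3,4,5,6,7,8,10,12}; accept 1 in set

Answer: ACCEPT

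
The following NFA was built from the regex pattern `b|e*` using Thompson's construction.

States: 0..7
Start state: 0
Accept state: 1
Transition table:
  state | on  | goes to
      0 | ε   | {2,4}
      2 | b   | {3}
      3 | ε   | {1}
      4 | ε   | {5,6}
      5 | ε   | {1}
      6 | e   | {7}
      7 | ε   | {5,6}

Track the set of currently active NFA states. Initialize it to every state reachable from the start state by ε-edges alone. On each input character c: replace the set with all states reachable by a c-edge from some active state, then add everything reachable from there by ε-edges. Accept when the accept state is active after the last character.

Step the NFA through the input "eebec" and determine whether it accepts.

Answer: REJECT

Trace:
S₀ = ε-closure({0}) = {0,1,2,4,5,6}
'e' @ 1: {1,5,6,7}  ✓accept
'e' @ 2: {1,5,6,7}  ✓accept
'b' @ 3: {}  — state set empty
rest 'ec' ignored (set empty)
final: {}; accept 1 not in set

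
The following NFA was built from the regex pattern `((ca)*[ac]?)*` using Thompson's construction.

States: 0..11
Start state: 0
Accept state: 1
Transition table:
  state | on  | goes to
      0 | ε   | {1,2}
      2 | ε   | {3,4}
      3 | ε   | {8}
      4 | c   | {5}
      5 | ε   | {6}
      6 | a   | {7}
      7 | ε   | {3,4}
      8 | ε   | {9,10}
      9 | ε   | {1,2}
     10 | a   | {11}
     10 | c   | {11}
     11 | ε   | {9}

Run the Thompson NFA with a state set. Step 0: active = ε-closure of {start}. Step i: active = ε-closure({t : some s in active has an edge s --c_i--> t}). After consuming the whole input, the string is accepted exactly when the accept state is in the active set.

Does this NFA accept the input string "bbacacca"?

S₀ = ε-closure({0}) = {0,1,2,3,4,8,9,10}
'b' @ 1: {}  — no active states
rest 'bacacca' ignored (set empty)
after full input: {}  (accept=1 not in)

Answer: REJECT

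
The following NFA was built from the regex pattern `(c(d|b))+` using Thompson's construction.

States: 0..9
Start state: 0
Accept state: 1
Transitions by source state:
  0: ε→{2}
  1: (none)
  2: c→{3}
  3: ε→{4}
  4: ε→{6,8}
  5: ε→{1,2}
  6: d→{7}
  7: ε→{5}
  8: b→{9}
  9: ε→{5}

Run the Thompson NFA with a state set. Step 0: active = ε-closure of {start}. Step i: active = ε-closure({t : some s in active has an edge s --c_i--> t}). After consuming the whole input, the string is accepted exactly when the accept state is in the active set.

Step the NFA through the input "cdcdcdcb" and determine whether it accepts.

initial (ε-close {0}): {0,2}
'c' @ 1: {3,4,6,8}
'd' @ 2: {1,2,5,7}  [accepting]
'c' @ 3: {3,4,6,8}
'd' @ 4: {1,2,5,7}  [accepting]
'c' @ 5: {3,4,6,8}
'd' @ 6: {1,2,5,7}  [accepting]
'c' @ 7: {3,4,6,8}
'b' @ 8: {1,2,5,9}  [accepting]
final: {1,2,5,9}; accept 1 in set

Answer: ACCEPT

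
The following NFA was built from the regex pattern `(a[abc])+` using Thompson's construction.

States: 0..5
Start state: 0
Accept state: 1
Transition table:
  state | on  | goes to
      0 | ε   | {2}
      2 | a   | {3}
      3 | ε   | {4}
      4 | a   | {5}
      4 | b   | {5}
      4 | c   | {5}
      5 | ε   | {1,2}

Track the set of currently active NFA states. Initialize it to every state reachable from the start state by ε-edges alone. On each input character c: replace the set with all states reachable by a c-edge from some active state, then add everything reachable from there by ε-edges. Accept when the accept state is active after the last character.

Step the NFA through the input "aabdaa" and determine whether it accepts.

S₀ = ε-closure({0}) = {0,2}
'a' @ 1: {3,4}
'a' @ 2: {1,2,5}  (accept∈set)
'b' @ 3: {}  — no active states
rest 'daa' ignored (set empty)
end set {} — state 1 not in

Answer: REJECT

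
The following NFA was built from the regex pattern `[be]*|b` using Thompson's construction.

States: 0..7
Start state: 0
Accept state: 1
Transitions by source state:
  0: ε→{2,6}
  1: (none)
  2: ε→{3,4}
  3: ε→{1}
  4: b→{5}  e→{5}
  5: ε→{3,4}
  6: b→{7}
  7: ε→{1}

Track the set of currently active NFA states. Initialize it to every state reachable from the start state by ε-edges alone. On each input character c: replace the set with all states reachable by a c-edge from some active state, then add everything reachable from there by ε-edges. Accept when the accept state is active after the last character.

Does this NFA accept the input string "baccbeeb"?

Answer: REJECT

Derivation:
start: ε-closure({0}) = {0,1,2,3,4,6}
'b' @ 1: {1,3,4,5,7}  (accept∈set)
'a' @ 2: {}  — no active states
rest 'ccbeeb' ignored (set empty)
final: {}; accept 1 not in set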